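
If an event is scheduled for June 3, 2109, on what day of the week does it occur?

Doomsday rule: the anchor day for the 2100s is Sunday. For year 09: 9÷12 = 0 r 9, and 9÷4 = 2, so 0+9+2 = 11.
Sunday + 11 ≡ Thursday — that's 2109's doomsday.
In June the doomsday date is Jun 6.
Jun 3 is 3 days before Jun 6; 3 mod 7 = 3, so Thursday − 3 = Monday.

Monday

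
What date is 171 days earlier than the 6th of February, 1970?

August 19, 1969

−6 → Jan 31, 1970 (end of Jan, 31 days; 165 left).
−31 → Dec 31, 1969 (end of Dec, 31 days; 134 left).
−31 → Nov 30, 1969 (end of Nov, 30 days; 103 left).
−30 → Oct 31, 1969 (end of Oct, 31 days; 73 left).
−31 → Sep 30, 1969 (end of Sep, 30 days; 42 left).
−30 → Aug 31, 1969 (end of Aug, 31 days; 12 left).
−12 → Aug 19, 1969.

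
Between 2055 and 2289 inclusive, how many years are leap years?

Multiples of 4 in [2055,2289]: 59.
Of those, multiples of 100: 2 (not leap unless ÷400).
Multiples of 400: 0.
Leap years = 59 − 2 + 0 = 57.

57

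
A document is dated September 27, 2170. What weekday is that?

Doomsday rule: the anchor day for the 2100s is Sunday. For year 70: 70÷12 = 5 r 10, and 10÷4 = 2, so 5+10+2 = 17.
Sunday + 17 ≡ Wednesday — that's 2170's doomsday.
In September the doomsday date is Sep 5.
Sep 27 is 22 days after Sep 5; 22 mod 7 = 1, so Wednesday + 1 = Thursday.

Thursday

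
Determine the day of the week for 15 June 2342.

Monday

Doomsday rule: the anchor day for the 2300s is Wednesday. For year 42: 42÷12 = 3 r 6, and 6÷4 = 1, so 3+6+1 = 10.
Wednesday + 10 ≡ Saturday — that's 2342's doomsday.
In June the doomsday date is Jun 6.
Jun 15 is 9 days after Jun 6; 9 mod 7 = 2, so Saturday + 2 = Monday.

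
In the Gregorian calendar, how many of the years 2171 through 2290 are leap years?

29

Multiples of 4 in [2171,2290]: 30.
Of those, multiples of 100: 1 (not leap unless ÷400).
Multiples of 400: 0.
Leap years = 30 − 1 + 0 = 29.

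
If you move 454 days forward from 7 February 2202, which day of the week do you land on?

First find the weekday of Feb 7, 2202. Doomsday rule: the anchor day for the 2200s is Friday. For year 02: 2÷12 = 0 r 2, and 2÷4 = 0, so 0+2+0 = 2.
Friday + 2 ≡ Sunday — that's 2202's doomsday.
In February the doomsday date is Feb 28 (2202 is not a leap year).
Feb 7 is 21 days before Feb 28; 21 mod 7 = 0, so Sunday − 0 = Sunday.
454 mod 7 = 6, so 454 days after a Sunday is Sunday + 6 = Saturday.

Saturday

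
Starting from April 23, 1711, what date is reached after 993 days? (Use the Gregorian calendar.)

January 10, 1714

+366 (one year; includes Feb 29, 1712) → Apr 23, 1712 (627 left).
+365 (one year) → Apr 23, 1713 (262 left).
Apr has 30 days: +8 → May 1, 1713 (254 left).
May has 31 days: +31 → Jun 1, 1713 (223 left).
Jun has 30 days: +30 → Jul 1, 1713 (193 left).
Jul has 31 days: +31 → Aug 1, 1713 (162 left).
Aug has 31 days: +31 → Sep 1, 1713 (131 left).
Sep has 30 days: +30 → Oct 1, 1713 (101 left).
Oct has 31 days: +31 → Nov 1, 1713 (70 left).
Nov has 30 days: +30 → Dec 1, 1713 (40 left).
Dec has 31 days: +31 → Jan 1, 1714 (9 left).
+9 → Jan 10, 1714.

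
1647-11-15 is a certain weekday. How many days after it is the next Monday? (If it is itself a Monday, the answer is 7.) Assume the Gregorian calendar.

Nov 15, 1647 is a Friday.
From Friday to the next Monday is 3 days.

3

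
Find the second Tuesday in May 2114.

May 8, 2114

May 1, 2114 is a Tuesday.
The first Tuesday is therefore May 1 (same day).
The second Tuesday is 1 + 1×7 = May 8.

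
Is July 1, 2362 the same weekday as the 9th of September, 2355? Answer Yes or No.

No

From Sep 9, 2355 to Jul 1, 2362 is 2487 days.
2487 mod 7 = 2, so they are different weekdays.
(Sep 9, 2355 is a Friday; Jul 1, 2362 is a Sunday.)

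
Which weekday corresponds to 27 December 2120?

Friday

Doomsday rule: the anchor day for the 2100s is Sunday. For year 20: 20÷12 = 1 r 8, and 8÷4 = 2, so 1+8+2 = 11.
Sunday + 11 ≡ Thursday — that's 2120's doomsday.
In December the doomsday date is Dec 12.
Dec 27 is 15 days after Dec 12; 15 mod 7 = 1, so Thursday + 1 = Friday.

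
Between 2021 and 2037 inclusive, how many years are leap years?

Multiples of 4 in [2021,2037]: 4.
Of those, multiples of 100: 0 (not leap unless ÷400).
Multiples of 400: 0.
Leap years = 4 − 0 + 0 = 4.

4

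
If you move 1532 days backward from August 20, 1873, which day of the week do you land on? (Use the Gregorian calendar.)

Thursday

First find the weekday of Aug 20, 1873. Doomsday rule: the anchor day for the 1800s is Friday. For year 73: 73÷12 = 6 r 1, and 1÷4 = 0, so 6+1+0 = 7.
Friday + 7 ≡ Friday — that's 1873's doomsday.
In August the doomsday date is Aug 8.
Aug 20 is 12 days after Aug 8; 12 mod 7 = 5, so Friday + 5 = Wednesday.
1532 mod 7 = 6, so 1532 days before a Wednesday is Wednesday − 6 = Thursday.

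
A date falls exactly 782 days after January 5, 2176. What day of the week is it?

Wednesday

Jan 5, 2176 is a Friday.
782 mod 7 = 5, so 782 days after a Friday is Friday + 5 = Wednesday.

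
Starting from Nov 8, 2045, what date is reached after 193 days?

Nov has 30 days: +23 → Dec 1, 2045 (170 left).
Dec has 31 days: +31 → Jan 1, 2046 (139 left).
Jan has 31 days: +31 → Feb 1, 2046 (108 left).
Feb has 28 days: +28 → Mar 1, 2046 (80 left).
Mar has 31 days: +31 → Apr 1, 2046 (49 left).
Apr has 30 days: +30 → May 1, 2046 (19 left).
+19 → May 20, 2046.

May 20, 2046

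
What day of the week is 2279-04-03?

Doomsday rule: the anchor day for the 2200s is Friday. For year 79: 79÷12 = 6 r 7, and 7÷4 = 1, so 6+7+1 = 14.
Friday + 14 ≡ Friday — that's 2279's doomsday.
In April the doomsday date is Apr 4.
Apr 3 is 1 day before Apr 4; 1 mod 7 = 1, so Friday − 1 = Thursday.

Thursday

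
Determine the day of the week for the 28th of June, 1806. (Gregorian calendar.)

Saturday

January 1, 1806 is a Wednesday.
Jan 1, 1806 → Feb 1, 1806: 31 days (January has 31).
Feb 1, 1806 → Mar 1, 1806: 28 days (February has 28).
Mar 1, 1806 → Apr 1, 1806: 31 days (March has 31).
Apr 1, 1806 → May 1, 1806: 30 days (April has 30).
May 1, 1806 → Jun 1, 1806: 31 days (May has 31).
Jun 1, 1806 → Jun 28, 1806: 27 days.
Total: 178 days.
178 mod 7 = 3, so Wednesday + 3 = Saturday.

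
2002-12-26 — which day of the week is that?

Thursday

Doomsday rule: the anchor day for the 2000s is Tuesday. For year 02: 2÷12 = 0 r 2, and 2÷4 = 0, so 0+2+0 = 2.
Tuesday + 2 ≡ Thursday — that's 2002's doomsday.
In December the doomsday date is Dec 12.
Dec 26 is 14 days after Dec 12; 14 mod 7 = 0, so Thursday + 0 = Thursday.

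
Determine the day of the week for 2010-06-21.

Monday

Doomsday rule: the anchor day for the 2000s is Tuesday. For year 10: 10÷12 = 0 r 10, and 10÷4 = 2, so 0+10+2 = 12.
Tuesday + 12 ≡ Sunday — that's 2010's doomsday.
In June the doomsday date is Jun 6.
Jun 21 is 15 days after Jun 6; 15 mod 7 = 1, so Sunday + 1 = Monday.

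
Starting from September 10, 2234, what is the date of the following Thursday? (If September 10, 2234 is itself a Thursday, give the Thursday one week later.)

Sep 10, 2234 is a Wednesday.
From Wednesday to the next Thursday is 1 day.
Sep 10, 2234 + 1 = Sep 11, 2234.

September 11, 2234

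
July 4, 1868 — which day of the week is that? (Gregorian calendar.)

Saturday

Doomsday rule: the anchor day for the 1800s is Friday. For year 68: 68÷12 = 5 r 8, and 8÷4 = 2, so 5+8+2 = 15.
Friday + 15 ≡ Saturday — that's 1868's doomsday.
In July the doomsday date is Jul 11.
Jul 4 is 7 days before Jul 11; 7 mod 7 = 0, so Saturday − 0 = Saturday.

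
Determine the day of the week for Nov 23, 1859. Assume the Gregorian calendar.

Doomsday rule: the anchor day for the 1800s is Friday. For year 59: 59÷12 = 4 r 11, and 11÷4 = 2, so 4+11+2 = 17.
Friday + 17 ≡ Monday — that's 1859's doomsday.
In November the doomsday date is Nov 7.
Nov 23 is 16 days after Nov 7; 16 mod 7 = 2, so Monday + 2 = Wednesday.

Wednesday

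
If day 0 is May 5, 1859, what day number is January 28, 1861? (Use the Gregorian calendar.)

634

May 5, 1859 → May 5, 1860: 366 days (Feb 29, 1860 is in that span).
May 5, 1860 → Jun 5, 1860: 31 days (May has 31).
Jun 5, 1860 → Jul 5, 1860: 30 days (June has 30).
Jul 5, 1860 → Aug 5, 1860: 31 days (July has 31).
Aug 5, 1860 → Sep 5, 1860: 31 days (August has 31).
Sep 5, 1860 → Oct 5, 1860: 30 days (September has 30).
Oct 5, 1860 → Nov 5, 1860: 31 days (October has 31).
Nov 5, 1860 → Dec 5, 1860: 30 days (November has 30).
Dec 5, 1860 → Jan 5, 1861: 31 days (December has 31).
Jan 5, 1861 → Jan 28, 1861: 23 days.
Total: 634 days.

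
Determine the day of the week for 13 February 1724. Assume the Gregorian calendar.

Doomsday rule: the anchor day for the 1700s is Sunday. For year 24: 24÷12 = 2 r 0, and 0÷4 = 0, so 2+0+0 = 2.
Sunday + 2 ≡ Tuesday — that's 1724's doomsday.
In February the doomsday date is Feb 29 (1724 is a leap year (divisible by 4)).
Feb 13 is 16 days before Feb 29; 16 mod 7 = 2, so Tuesday − 2 = Sunday.

Sunday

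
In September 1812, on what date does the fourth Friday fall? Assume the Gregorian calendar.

September 1, 1812 is a Tuesday.
The first Friday is therefore September 4 (3 days later).
The fourth Friday is 4 + 3×7 = September 25.

September 25, 1812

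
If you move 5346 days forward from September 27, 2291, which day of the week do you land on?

Sep 27, 2291 is a Sunday.
5346 mod 7 = 5, so 5346 days after a Sunday is Sunday + 5 = Friday.

Friday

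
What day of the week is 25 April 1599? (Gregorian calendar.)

Sunday

Doomsday rule: the anchor day for the 1500s is Wednesday. For year 99: 99÷12 = 8 r 3, and 3÷4 = 0, so 8+3+0 = 11.
Wednesday + 11 ≡ Sunday — that's 1599's doomsday.
In April the doomsday date is Apr 4.
Apr 25 is 21 days after Apr 4; 21 mod 7 = 0, so Sunday + 0 = Sunday.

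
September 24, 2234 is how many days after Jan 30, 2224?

3890

Jan 30, 2224 → Jan 30, 2225: 366 days (Feb 29, 2224 is in that span).
Jan 30, 2225 → Jan 30, 2226: 365 days.
Jan 30, 2226 → Jan 30, 2227: 365 days.
Jan 30, 2227 → Jan 30, 2228: 365 days.
Jan 30, 2228 → Jan 30, 2229: 366 days (Feb 29, 2228 is in that span).
Jan 30, 2229 → Jan 30, 2230: 365 days.
Jan 30, 2230 → Jan 30, 2231: 365 days.
Jan 30, 2231 → Jan 30, 2232: 365 days.
Jan 30, 2232 → Jan 30, 2233: 366 days (Feb 29, 2232 is in that span).
Jan 30, 2233 → Jan 30, 2234: 365 days.
Jan 30, 2234 → Feb 28, 2234: 29 days (January has 31).
Feb 28, 2234 → Mar 28, 2234: 28 days (February has 28).
Mar 28, 2234 → Apr 28, 2234: 31 days (March has 31).
Apr 28, 2234 → May 28, 2234: 30 days (April has 30).
May 28, 2234 → Jun 28, 2234: 31 days (May has 31).
Jun 28, 2234 → Jul 28, 2234: 30 days (June has 30).
Jul 28, 2234 → Aug 28, 2234: 31 days (July has 31).
Aug 28, 2234 → Sep 24, 2234: 27 days.
Total: 3890 days.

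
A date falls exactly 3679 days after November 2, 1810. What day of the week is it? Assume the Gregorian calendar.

Nov 2, 1810 is a Friday.
3679 mod 7 = 4, so 3679 days after a Friday is Friday + 4 = Tuesday.

Tuesday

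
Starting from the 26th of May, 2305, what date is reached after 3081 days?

+365 (one year) → May 26, 2306 (2716 left).
+365 (one year) → May 26, 2307 (2351 left).
+366 (one year; includes Feb 29, 2308) → May 26, 2308 (1985 left).
+365 (one year) → May 26, 2309 (1620 left).
+365 (one year) → May 26, 2310 (1255 left).
+365 (one year) → May 26, 2311 (890 left).
+366 (one year; includes Feb 29, 2312) → May 26, 2312 (524 left).
+365 (one year) → May 26, 2313 (159 left).
May has 31 days: +6 → Jun 1, 2313 (153 left).
Jun has 30 days: +30 → Jul 1, 2313 (123 left).
Jul has 31 days: +31 → Aug 1, 2313 (92 left).
Aug has 31 days: +31 → Sep 1, 2313 (61 left).
Sep has 30 days: +30 → Oct 1, 2313 (31 left).
Oct has 31 days: +31 → Nov 1, 2313 (0 left).

November 1, 2313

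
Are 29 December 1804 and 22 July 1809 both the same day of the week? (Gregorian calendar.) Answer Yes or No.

Yes

From Dec 29, 1804 to Jul 22, 1809 is 1666 days.
1666 mod 7 = 0, so they are the same weekday.
(Dec 29, 1804 is a Saturday; Jul 22, 1809 is a Saturday.)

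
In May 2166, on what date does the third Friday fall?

May 1, 2166 is a Thursday.
The first Friday is therefore May 2 (1 days later).
The third Friday is 2 + 2×7 = May 16.

May 16, 2166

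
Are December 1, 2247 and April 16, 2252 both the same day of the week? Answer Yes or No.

No

From Dec 1, 2247 to Apr 16, 2252 is 1598 days.
1598 mod 7 = 2, so they are different weekdays.
(Dec 1, 2247 is a Wednesday; Apr 16, 2252 is a Friday.)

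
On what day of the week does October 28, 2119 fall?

Saturday

Doomsday rule: the anchor day for the 2100s is Sunday. For year 19: 19÷12 = 1 r 7, and 7÷4 = 1, so 1+7+1 = 9.
Sunday + 9 ≡ Tuesday — that's 2119's doomsday.
In October the doomsday date is Oct 10.
Oct 28 is 18 days after Oct 10; 18 mod 7 = 4, so Tuesday + 4 = Saturday.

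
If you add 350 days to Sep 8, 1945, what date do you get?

Sep has 30 days: +23 → Oct 1, 1945 (327 left).
Oct has 31 days: +31 → Nov 1, 1945 (296 left).
Nov has 30 days: +30 → Dec 1, 1945 (266 left).
Dec has 31 days: +31 → Jan 1, 1946 (235 left).
Jan has 31 days: +31 → Feb 1, 1946 (204 left).
Feb has 28 days: +28 → Mar 1, 1946 (176 left).
Mar has 31 days: +31 → Apr 1, 1946 (145 left).
Apr has 30 days: +30 → May 1, 1946 (115 left).
May has 31 days: +31 → Jun 1, 1946 (84 left).
Jun has 30 days: +30 → Jul 1, 1946 (54 left).
Jul has 31 days: +31 → Aug 1, 1946 (23 left).
+23 → Aug 24, 1946.

August 24, 1946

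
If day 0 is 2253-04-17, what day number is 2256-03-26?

Apr 17, 2253 → Apr 17, 2254: 365 days.
Apr 17, 2254 → Apr 17, 2255: 365 days.
Apr 17, 2255 → May 17, 2255: 30 days (April has 30).
May 17, 2255 → Jun 17, 2255: 31 days (May has 31).
Jun 17, 2255 → Jul 17, 2255: 30 days (June has 30).
Jul 17, 2255 → Aug 17, 2255: 31 days (July has 31).
Aug 17, 2255 → Sep 17, 2255: 31 days (August has 31).
Sep 17, 2255 → Oct 17, 2255: 30 days (September has 30).
Oct 17, 2255 → Nov 17, 2255: 31 days (October has 31).
Nov 17, 2255 → Dec 17, 2255: 30 days (November has 30).
Dec 17, 2255 → Jan 17, 2256: 31 days (December has 31).
Jan 17, 2256 → Feb 17, 2256: 31 days (January has 31).
Feb 17, 2256 → Mar 17, 2256: 29 days (February has 29).
Mar 17, 2256 → Mar 26, 2256: 9 days.
Total: 1074 days.

1074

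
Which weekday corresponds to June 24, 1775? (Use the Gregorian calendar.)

Doomsday rule: the anchor day for the 1700s is Sunday. For year 75: 75÷12 = 6 r 3, and 3÷4 = 0, so 6+3+0 = 9.
Sunday + 9 ≡ Tuesday — that's 1775's doomsday.
In June the doomsday date is Jun 6.
Jun 24 is 18 days after Jun 6; 18 mod 7 = 4, so Tuesday + 4 = Saturday.

Saturday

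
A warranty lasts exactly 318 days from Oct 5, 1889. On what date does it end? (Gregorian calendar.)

Oct has 31 days: +27 → Nov 1, 1889 (291 left).
Nov has 30 days: +30 → Dec 1, 1889 (261 left).
Dec has 31 days: +31 → Jan 1, 1890 (230 left).
Jan has 31 days: +31 → Feb 1, 1890 (199 left).
Feb has 28 days: +28 → Mar 1, 1890 (171 left).
Mar has 31 days: +31 → Apr 1, 1890 (140 left).
Apr has 30 days: +30 → May 1, 1890 (110 left).
May has 31 days: +31 → Jun 1, 1890 (79 left).
Jun has 30 days: +30 → Jul 1, 1890 (49 left).
Jul has 31 days: +31 → Aug 1, 1890 (18 left).
+18 → Aug 19, 1890.

August 19, 1890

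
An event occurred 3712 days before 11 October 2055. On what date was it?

August 12, 2045

−365 (one year) → Oct 11, 2054 (3347 left).
−365 (one year) → Oct 11, 2053 (2982 left).
−365 (one year) → Oct 11, 2052 (2617 left).
−366 (one year; includes Feb 29, 2052) → Oct 11, 2051 (2251 left).
−365 (one year) → Oct 11, 2050 (1886 left).
−365 (one year) → Oct 11, 2049 (1521 left).
−365 (one year) → Oct 11, 2048 (1156 left).
−366 (one year; includes Feb 29, 2048) → Oct 11, 2047 (790 left).
−365 (one year) → Oct 11, 2046 (425 left).
−365 (one year) → Oct 11, 2045 (60 left).
−11 → Sep 30, 2045 (end of Sep, 30 days; 49 left).
−30 → Aug 31, 2045 (end of Aug, 31 days; 19 left).
−19 → Aug 12, 2045.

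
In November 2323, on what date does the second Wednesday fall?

November 14, 2323

November 1, 2323 is a Thursday.
The first Wednesday is therefore November 7 (6 days later).
The second Wednesday is 7 + 1×7 = November 14.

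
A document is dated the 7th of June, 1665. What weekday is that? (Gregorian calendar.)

Sunday

Doomsday rule: the anchor day for the 1600s is Tuesday. For year 65: 65÷12 = 5 r 5, and 5÷4 = 1, so 5+5+1 = 11.
Tuesday + 11 ≡ Saturday — that's 1665's doomsday.
In June the doomsday date is Jun 6.
Jun 7 is 1 day after Jun 6; 1 mod 7 = 1, so Saturday + 1 = Sunday.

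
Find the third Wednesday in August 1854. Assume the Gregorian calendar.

August 16, 1854

August 1, 1854 is a Tuesday.
The first Wednesday is therefore August 2 (1 days later).
The third Wednesday is 2 + 2×7 = August 16.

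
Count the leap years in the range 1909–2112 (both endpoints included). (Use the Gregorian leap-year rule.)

50

Multiples of 4 in [1909,2112]: 51.
Of those, multiples of 100: 2 (not leap unless ÷400).
Multiples of 400: 1.
Leap years = 51 − 2 + 1 = 50.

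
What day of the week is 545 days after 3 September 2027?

First find the weekday of Sep 3, 2027. Doomsday rule: the anchor day for the 2000s is Tuesday. For year 27: 27÷12 = 2 r 3, and 3÷4 = 0, so 2+3+0 = 5.
Tuesday + 5 ≡ Sunday — that's 2027's doomsday.
In September the doomsday date is Sep 5.
Sep 3 is 2 days before Sep 5; 2 mod 7 = 2, so Sunday − 2 = Friday.
545 mod 7 = 6, so 545 days after a Friday is Friday + 6 = Thursday.

Thursday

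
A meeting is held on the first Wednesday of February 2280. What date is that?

February 4, 2280

February 1, 2280 is a Sunday.
The first Wednesday is therefore February 4 (3 days later).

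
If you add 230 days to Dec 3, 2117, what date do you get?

Dec has 31 days: +29 → Jan 1, 2118 (201 left).
Jan has 31 days: +31 → Feb 1, 2118 (170 left).
Feb has 28 days: +28 → Mar 1, 2118 (142 left).
Mar has 31 days: +31 → Apr 1, 2118 (111 left).
Apr has 30 days: +30 → May 1, 2118 (81 left).
May has 31 days: +31 → Jun 1, 2118 (50 left).
Jun has 30 days: +30 → Jul 1, 2118 (20 left).
+20 → Jul 21, 2118.

July 21, 2118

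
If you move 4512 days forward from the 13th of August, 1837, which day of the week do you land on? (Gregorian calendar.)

First find the weekday of Aug 13, 1837. Doomsday rule: the anchor day for the 1800s is Friday. For year 37: 37÷12 = 3 r 1, and 1÷4 = 0, so 3+1+0 = 4.
Friday + 4 ≡ Tuesday — that's 1837's doomsday.
In August the doomsday date is Aug 8.
Aug 13 is 5 days after Aug 8; 5 mod 7 = 5, so Tuesday + 5 = Sunday.
4512 mod 7 = 4, so 4512 days after a Sunday is Sunday + 4 = Thursday.

Thursday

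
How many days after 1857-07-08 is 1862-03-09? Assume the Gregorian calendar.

1705

Jul 8, 1857 → Jul 8, 1858: 365 days.
Jul 8, 1858 → Jul 8, 1859: 365 days.
Jul 8, 1859 → Jul 8, 1860: 366 days (Feb 29, 1860 is in that span).
Jul 8, 1860 → Jul 8, 1861: 365 days.
Jul 8, 1861 → Aug 8, 1861: 31 days (July has 31).
Aug 8, 1861 → Sep 8, 1861: 31 days (August has 31).
Sep 8, 1861 → Oct 8, 1861: 30 days (September has 30).
Oct 8, 1861 → Nov 8, 1861: 31 days (October has 31).
Nov 8, 1861 → Dec 8, 1861: 30 days (November has 30).
Dec 8, 1861 → Jan 8, 1862: 31 days (December has 31).
Jan 8, 1862 → Feb 8, 1862: 31 days (January has 31).
Feb 8, 1862 → Mar 8, 1862: 28 days (February has 28).
Mar 8, 1862 → Mar 9, 1862: 1 days.
Total: 1705 days.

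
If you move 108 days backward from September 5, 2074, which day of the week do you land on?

Sep 5, 2074 is a Wednesday.
108 mod 7 = 3, so 108 days before a Wednesday is Wednesday − 3 = Sunday.

Sunday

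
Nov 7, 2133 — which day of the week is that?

Saturday

Doomsday rule: the anchor day for the 2100s is Sunday. For year 33: 33÷12 = 2 r 9, and 9÷4 = 2, so 2+9+2 = 13.
Sunday + 13 ≡ Saturday — that's 2133's doomsday.
In November the doomsday date is Nov 7.
Nov 7 is the doomsday itself: Saturday.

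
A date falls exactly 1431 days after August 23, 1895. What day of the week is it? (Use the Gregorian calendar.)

Monday

Aug 23, 1895 is a Friday.
1431 mod 7 = 3, so 1431 days after a Friday is Friday + 3 = Monday.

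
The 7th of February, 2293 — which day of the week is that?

Doomsday rule: the anchor day for the 2200s is Friday. For year 93: 93÷12 = 7 r 9, and 9÷4 = 2, so 7+9+2 = 18.
Friday + 18 ≡ Tuesday — that's 2293's doomsday.
In February the doomsday date is Feb 28 (2293 is not a leap year).
Feb 7 is 21 days before Feb 28; 21 mod 7 = 0, so Tuesday − 0 = Tuesday.

Tuesday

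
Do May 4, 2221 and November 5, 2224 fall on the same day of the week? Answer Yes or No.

From May 4, 2221 to Nov 5, 2224 is 1281 days.
1281 mod 7 = 0, so they are the same weekday.
(May 4, 2221 is a Friday; Nov 5, 2224 is a Friday.)

Yes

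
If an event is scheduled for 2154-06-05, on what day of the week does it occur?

Doomsday rule: the anchor day for the 2100s is Sunday. For year 54: 54÷12 = 4 r 6, and 6÷4 = 1, so 4+6+1 = 11.
Sunday + 11 ≡ Thursday — that's 2154's doomsday.
In June the doomsday date is Jun 6.
Jun 5 is 1 day before Jun 6; 1 mod 7 = 1, so Thursday − 1 = Wednesday.

Wednesday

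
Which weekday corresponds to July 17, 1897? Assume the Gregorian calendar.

Saturday

January 1, 1897 is a Friday.
Jan 1, 1897 → Feb 1, 1897: 31 days (January has 31).
Feb 1, 1897 → Mar 1, 1897: 28 days (February has 28).
Mar 1, 1897 → Apr 1, 1897: 31 days (March has 31).
Apr 1, 1897 → May 1, 1897: 30 days (April has 30).
May 1, 1897 → Jun 1, 1897: 31 days (May has 31).
Jun 1, 1897 → Jul 1, 1897: 30 days (June has 30).
Jul 1, 1897 → Jul 17, 1897: 16 days.
Total: 197 days.
197 mod 7 = 1, so Friday + 1 = Saturday.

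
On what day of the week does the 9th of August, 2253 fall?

Tuesday

Doomsday rule: the anchor day for the 2200s is Friday. For year 53: 53÷12 = 4 r 5, and 5÷4 = 1, so 4+5+1 = 10.
Friday + 10 ≡ Monday — that's 2253's doomsday.
In August the doomsday date is Aug 8.
Aug 9 is 1 day after Aug 8; 1 mod 7 = 1, so Monday + 1 = Tuesday.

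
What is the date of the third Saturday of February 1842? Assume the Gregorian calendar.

February 19, 1842

February 1, 1842 is a Tuesday.
The first Saturday is therefore February 5 (4 days later).
The third Saturday is 5 + 2×7 = February 19.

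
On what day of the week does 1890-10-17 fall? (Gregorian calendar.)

Doomsday rule: the anchor day for the 1800s is Friday. For year 90: 90÷12 = 7 r 6, and 6÷4 = 1, so 7+6+1 = 14.
Friday + 14 ≡ Friday — that's 1890's doomsday.
In October the doomsday date is Oct 10.
Oct 17 is 7 days after Oct 10; 7 mod 7 = 0, so Friday + 0 = Friday.

Friday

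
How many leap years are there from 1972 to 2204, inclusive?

Multiples of 4 in [1972,2204]: 59.
Of those, multiples of 100: 3 (not leap unless ÷400).
Multiples of 400: 1.
Leap years = 59 − 3 + 1 = 57.

57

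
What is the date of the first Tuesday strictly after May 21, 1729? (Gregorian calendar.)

May 21, 1729 is a Saturday.
From Saturday to the next Tuesday is 3 days.
May 21, 1729 + 3 = May 24, 1729.

May 24, 1729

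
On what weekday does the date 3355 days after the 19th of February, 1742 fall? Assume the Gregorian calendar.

First find the weekday of Feb 19, 1742. Doomsday rule: the anchor day for the 1700s is Sunday. For year 42: 42÷12 = 3 r 6, and 6÷4 = 1, so 3+6+1 = 10.
Sunday + 10 ≡ Wednesday — that's 1742's doomsday.
In February the doomsday date is Feb 28 (1742 is not a leap year).
Feb 19 is 9 days before Feb 28; 9 mod 7 = 2, so Wednesday − 2 = Monday.
3355 mod 7 = 2, so 3355 days after a Monday is Monday + 2 = Wednesday.

Wednesday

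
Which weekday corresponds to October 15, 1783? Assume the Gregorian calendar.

Wednesday

Doomsday rule: the anchor day for the 1700s is Sunday. For year 83: 83÷12 = 6 r 11, and 11÷4 = 2, so 6+11+2 = 19.
Sunday + 19 ≡ Friday — that's 1783's doomsday.
In October the doomsday date is Oct 10.
Oct 15 is 5 days after Oct 10; 5 mod 7 = 5, so Friday + 5 = Wednesday.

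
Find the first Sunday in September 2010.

September 5, 2010

September 1, 2010 is a Wednesday.
The first Sunday is therefore September 5 (4 days later).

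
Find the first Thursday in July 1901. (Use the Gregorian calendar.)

July 4, 1901

July 1, 1901 is a Monday.
The first Thursday is therefore July 4 (3 days later).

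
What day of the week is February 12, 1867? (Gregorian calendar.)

Tuesday

Doomsday rule: the anchor day for the 1800s is Friday. For year 67: 67÷12 = 5 r 7, and 7÷4 = 1, so 5+7+1 = 13.
Friday + 13 ≡ Thursday — that's 1867's doomsday.
In February the doomsday date is Feb 28 (1867 is not a leap year).
Feb 12 is 16 days before Feb 28; 16 mod 7 = 2, so Thursday − 2 = Tuesday.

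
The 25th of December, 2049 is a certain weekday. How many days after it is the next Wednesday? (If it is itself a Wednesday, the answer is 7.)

Dec 25, 2049 is a Saturday.
From Saturday to the next Wednesday is 4 days.

4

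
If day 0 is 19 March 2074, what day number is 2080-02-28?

Mar 19, 2074 → Mar 19, 2075: 365 days.
Mar 19, 2075 → Mar 19, 2076: 366 days (Feb 29, 2076 is in that span).
Mar 19, 2076 → Mar 19, 2077: 365 days.
Mar 19, 2077 → Mar 19, 2078: 365 days.
Mar 19, 2078 → Mar 19, 2079: 365 days.
Mar 19, 2079 → Apr 19, 2079: 31 days (March has 31).
Apr 19, 2079 → May 19, 2079: 30 days (April has 30).
May 19, 2079 → Jun 19, 2079: 31 days (May has 31).
Jun 19, 2079 → Jul 19, 2079: 30 days (June has 30).
Jul 19, 2079 → Aug 19, 2079: 31 days (July has 31).
Aug 19, 2079 → Sep 19, 2079: 31 days (August has 31).
Sep 19, 2079 → Oct 19, 2079: 30 days (September has 30).
Oct 19, 2079 → Nov 19, 2079: 31 days (October has 31).
Nov 19, 2079 → Dec 19, 2079: 30 days (November has 30).
Dec 19, 2079 → Jan 19, 2080: 31 days (December has 31).
Jan 19, 2080 → Feb 19, 2080: 31 days (January has 31).
Feb 19, 2080 → Feb 28, 2080: 9 days.
Total: 2172 days.

2172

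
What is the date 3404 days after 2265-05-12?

+365 (one year) → May 12, 2266 (3039 left).
+365 (one year) → May 12, 2267 (2674 left).
+366 (one year; includes Feb 29, 2268) → May 12, 2268 (2308 left).
+365 (one year) → May 12, 2269 (1943 left).
+365 (one year) → May 12, 2270 (1578 left).
+365 (one year) → May 12, 2271 (1213 left).
+366 (one year; includes Feb 29, 2272) → May 12, 2272 (847 left).
+365 (one year) → May 12, 2273 (482 left).
+365 (one year) → May 12, 2274 (117 left).
May has 31 days: +20 → Jun 1, 2274 (97 left).
Jun has 30 days: +30 → Jul 1, 2274 (67 left).
Jul has 31 days: +31 → Aug 1, 2274 (36 left).
Aug has 31 days: +31 → Sep 1, 2274 (5 left).
+5 → Sep 6, 2274.

September 6, 2274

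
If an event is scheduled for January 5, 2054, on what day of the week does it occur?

Monday

Doomsday rule: the anchor day for the 2000s is Tuesday. For year 54: 54÷12 = 4 r 6, and 6÷4 = 1, so 4+6+1 = 11.
Tuesday + 11 ≡ Saturday — that's 2054's doomsday.
In January the doomsday date is Jan 3 (2054 is not a leap year).
Jan 5 is 2 days after Jan 3; 2 mod 7 = 2, so Saturday + 2 = Monday.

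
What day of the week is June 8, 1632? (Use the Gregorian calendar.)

Tuesday

Doomsday rule: the anchor day for the 1600s is Tuesday. For year 32: 32÷12 = 2 r 8, and 8÷4 = 2, so 2+8+2 = 12.
Tuesday + 12 ≡ Sunday — that's 1632's doomsday.
In June the doomsday date is Jun 6.
Jun 8 is 2 days after Jun 6; 2 mod 7 = 2, so Sunday + 2 = Tuesday.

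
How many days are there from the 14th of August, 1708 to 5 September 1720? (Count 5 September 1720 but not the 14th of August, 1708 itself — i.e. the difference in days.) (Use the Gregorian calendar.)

Aug 14, 1708 → Aug 14, 1709: 365 days.
Aug 14, 1709 → Aug 14, 1710: 365 days.
Aug 14, 1710 → Aug 14, 1711: 365 days.
Aug 14, 1711 → Aug 14, 1712: 366 days (Feb 29, 1712 is in that span).
Aug 14, 1712 → Aug 14, 1713: 365 days.
Aug 14, 1713 → Aug 14, 1714: 365 days.
Aug 14, 1714 → Aug 14, 1715: 365 days.
Aug 14, 1715 → Aug 14, 1716: 366 days (Feb 29, 1716 is in that span).
Aug 14, 1716 → Aug 14, 1717: 365 days.
Aug 14, 1717 → Aug 14, 1718: 365 days.
Aug 14, 1718 → Aug 14, 1719: 365 days.
Aug 14, 1719 → Sep 14, 1719: 31 days (August has 31).
Sep 14, 1719 → Oct 14, 1719: 30 days (September has 30).
Oct 14, 1719 → Nov 14, 1719: 31 days (October has 31).
Nov 14, 1719 → Dec 14, 1719: 30 days (November has 30).
Dec 14, 1719 → Jan 14, 1720: 31 days (December has 31).
Jan 14, 1720 → Feb 14, 1720: 31 days (January has 31).
Feb 14, 1720 → Mar 14, 1720: 29 days (February has 29).
Mar 14, 1720 → Apr 14, 1720: 31 days (March has 31).
Apr 14, 1720 → May 14, 1720: 30 days (April has 30).
May 14, 1720 → Jun 14, 1720: 31 days (May has 31).
Jun 14, 1720 → Jul 14, 1720: 30 days (June has 30).
Jul 14, 1720 → Aug 14, 1720: 31 days (July has 31).
Aug 14, 1720 → Sep 5, 1720: 22 days.
Total: 4405 days.

4405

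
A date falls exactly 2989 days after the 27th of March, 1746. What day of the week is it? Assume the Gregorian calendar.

Sunday

First find the weekday of Mar 27, 1746. Doomsday rule: the anchor day for the 1700s is Sunday. For year 46: 46÷12 = 3 r 10, and 10÷4 = 2, so 3+10+2 = 15.
Sunday + 15 ≡ Monday — that's 1746's doomsday.
In March the doomsday date is Mar 14.
Mar 27 is 13 days after Mar 14; 13 mod 7 = 6, so Monday + 6 = Sunday.
2989 mod 7 = 0, so 2989 days after a Sunday is Sunday + 0 = Sunday.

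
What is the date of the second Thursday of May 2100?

May 13, 2100

May 1, 2100 is a Saturday.
The first Thursday is therefore May 6 (5 days later).
The second Thursday is 6 + 1×7 = May 13.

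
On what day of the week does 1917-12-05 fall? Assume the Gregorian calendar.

Doomsday rule: the anchor day for the 1900s is Wednesday. For year 17: 17÷12 = 1 r 5, and 5÷4 = 1, so 1+5+1 = 7.
Wednesday + 7 ≡ Wednesday — that's 1917's doomsday.
In December the doomsday date is Dec 12.
Dec 5 is 7 days before Dec 12; 7 mod 7 = 0, so Wednesday − 0 = Wednesday.

Wednesday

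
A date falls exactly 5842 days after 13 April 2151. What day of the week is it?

Saturday

Apr 13, 2151 is a Tuesday.
5842 mod 7 = 4, so 5842 days after a Tuesday is Tuesday + 4 = Saturday.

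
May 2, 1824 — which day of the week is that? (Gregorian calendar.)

Sunday

Doomsday rule: the anchor day for the 1800s is Friday. For year 24: 24÷12 = 2 r 0, and 0÷4 = 0, so 2+0+0 = 2.
Friday + 2 ≡ Sunday — that's 1824's doomsday.
In May the doomsday date is May 9.
May 2 is 7 days before May 9; 7 mod 7 = 0, so Sunday − 0 = Sunday.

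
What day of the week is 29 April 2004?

Thursday

Doomsday rule: the anchor day for the 2000s is Tuesday. For year 04: 4÷12 = 0 r 4, and 4÷4 = 1, so 0+4+1 = 5.
Tuesday + 5 ≡ Sunday — that's 2004's doomsday.
In April the doomsday date is Apr 4.
Apr 29 is 25 days after Apr 4; 25 mod 7 = 4, so Sunday + 4 = Thursday.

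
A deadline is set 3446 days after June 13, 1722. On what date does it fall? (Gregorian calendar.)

+365 (one year) → Jun 13, 1723 (3081 left).
+366 (one year; includes Feb 29, 1724) → Jun 13, 1724 (2715 left).
+365 (one year) → Jun 13, 1725 (2350 left).
+365 (one year) → Jun 13, 1726 (1985 left).
+365 (one year) → Jun 13, 1727 (1620 left).
+366 (one year; includes Feb 29, 1728) → Jun 13, 1728 (1254 left).
+365 (one year) → Jun 13, 1729 (889 left).
+365 (one year) → Jun 13, 1730 (524 left).
+365 (one year) → Jun 13, 1731 (159 left).
Jun has 30 days: +18 → Jul 1, 1731 (141 left).
Jul has 31 days: +31 → Aug 1, 1731 (110 left).
Aug has 31 days: +31 → Sep 1, 1731 (79 left).
Sep has 30 days: +30 → Oct 1, 1731 (49 left).
Oct has 31 days: +31 → Nov 1, 1731 (18 left).
+18 → Nov 19, 1731.

November 19, 1731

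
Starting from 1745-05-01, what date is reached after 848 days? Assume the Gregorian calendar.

August 27, 1747

+365 (one year) → May 1, 1746 (483 left).
+365 (one year) → May 1, 1747 (118 left).
May has 31 days: +31 → Jun 1, 1747 (87 left).
Jun has 30 days: +30 → Jul 1, 1747 (57 left).
Jul has 31 days: +31 → Aug 1, 1747 (26 left).
+26 → Aug 27, 1747.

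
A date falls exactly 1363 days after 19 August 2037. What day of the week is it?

First find the weekday of Aug 19, 2037. Doomsday rule: the anchor day for the 2000s is Tuesday. For year 37: 37÷12 = 3 r 1, and 1÷4 = 0, so 3+1+0 = 4.
Tuesday + 4 ≡ Saturday — that's 2037's doomsday.
In August the doomsday date is Aug 8.
Aug 19 is 11 days after Aug 8; 11 mod 7 = 4, so Saturday + 4 = Wednesday.
1363 mod 7 = 5, so 1363 days after a Wednesday is Wednesday + 5 = Monday.

Monday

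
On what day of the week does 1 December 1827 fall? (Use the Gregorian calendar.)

Saturday

January 1, 1827 is a Monday.
Jan 1, 1827 → Feb 1, 1827: 31 days (January has 31).
Feb 1, 1827 → Mar 1, 1827: 28 days (February has 28).
Mar 1, 1827 → Apr 1, 1827: 31 days (March has 31).
Apr 1, 1827 → May 1, 1827: 30 days (April has 30).
May 1, 1827 → Jun 1, 1827: 31 days (May has 31).
Jun 1, 1827 → Jul 1, 1827: 30 days (June has 30).
Jul 1, 1827 → Aug 1, 1827: 31 days (July has 31).
Aug 1, 1827 → Sep 1, 1827: 31 days (August has 31).
Sep 1, 1827 → Oct 1, 1827: 30 days (September has 30).
Oct 1, 1827 → Nov 1, 1827: 31 days (October has 31).
Nov 1, 1827 → Dec 1, 1827: 30 days.
Total: 334 days.
334 mod 7 = 5, so Monday + 5 = Saturday.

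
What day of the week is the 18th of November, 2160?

Tuesday

Doomsday rule: the anchor day for the 2100s is Sunday. For year 60: 60÷12 = 5 r 0, and 0÷4 = 0, so 5+0+0 = 5.
Sunday + 5 ≡ Friday — that's 2160's doomsday.
In November the doomsday date is Nov 7.
Nov 18 is 11 days after Nov 7; 11 mod 7 = 4, so Friday + 4 = Tuesday.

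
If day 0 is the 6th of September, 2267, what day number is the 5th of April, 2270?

Sep 6, 2267 → Sep 6, 2268: 366 days (Feb 29, 2268 is in that span).
Sep 6, 2268 → Sep 6, 2269: 365 days.
Sep 6, 2269 → Oct 6, 2269: 30 days (September has 30).
Oct 6, 2269 → Nov 6, 2269: 31 days (October has 31).
Nov 6, 2269 → Dec 6, 2269: 30 days (November has 30).
Dec 6, 2269 → Jan 6, 2270: 31 days (December has 31).
Jan 6, 2270 → Feb 6, 2270: 31 days (January has 31).
Feb 6, 2270 → Mar 6, 2270: 28 days (February has 28).
Mar 6, 2270 → Apr 5, 2270: 30 days.
Total: 942 days.

942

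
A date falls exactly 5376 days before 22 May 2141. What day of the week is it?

First find the weekday of May 22, 2141. Doomsday rule: the anchor day for the 2100s is Sunday. For year 41: 41÷12 = 3 r 5, and 5÷4 = 1, so 3+5+1 = 9.
Sunday + 9 ≡ Tuesday — that's 2141's doomsday.
In May the doomsday date is May 9.
May 22 is 13 days after May 9; 13 mod 7 = 6, so Tuesday + 6 = Monday.
5376 mod 7 = 0, so 5376 days before a Monday is Monday − 0 = Monday.

Monday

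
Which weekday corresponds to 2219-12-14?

Tuesday

Doomsday rule: the anchor day for the 2200s is Friday. For year 19: 19÷12 = 1 r 7, and 7÷4 = 1, so 1+7+1 = 9.
Friday + 9 ≡ Sunday — that's 2219's doomsday.
In December the doomsday date is Dec 12.
Dec 14 is 2 days after Dec 12; 2 mod 7 = 2, so Sunday + 2 = Tuesday.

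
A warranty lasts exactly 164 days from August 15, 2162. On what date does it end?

Aug has 31 days: +17 → Sep 1, 2162 (147 left).
Sep has 30 days: +30 → Oct 1, 2162 (117 left).
Oct has 31 days: +31 → Nov 1, 2162 (86 left).
Nov has 30 days: +30 → Dec 1, 2162 (56 left).
Dec has 31 days: +31 → Jan 1, 2163 (25 left).
+25 → Jan 26, 2163.

January 26, 2163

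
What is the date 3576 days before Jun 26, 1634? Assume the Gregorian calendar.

−365 (one year) → Jun 26, 1633 (3211 left).
−365 (one year) → Jun 26, 1632 (2846 left).
−366 (one year; includes Feb 29, 1632) → Jun 26, 1631 (2480 left).
−365 (one year) → Jun 26, 1630 (2115 left).
−365 (one year) → Jun 26, 1629 (1750 left).
−365 (one year) → Jun 26, 1628 (1385 left).
−366 (one year; includes Feb 29, 1628) → Jun 26, 1627 (1019 left).
−365 (one year) → Jun 26, 1626 (654 left).
−365 (one year) → Jun 26, 1625 (289 left).
−26 → May 31, 1625 (end of May, 31 days; 263 left).
−31 → Apr 30, 1625 (end of Apr, 30 days; 232 left).
−30 → Mar 31, 1625 (end of Mar, 31 days; 202 left).
−31 → Feb 28, 1625 (end of Feb, 28 days; 171 left).
−28 → Jan 31, 1625 (end of Jan, 31 days; 143 left).
−31 → Dec 31, 1624 (end of Dec, 31 days; 112 left).
−31 → Nov 30, 1624 (end of Nov, 30 days; 81 left).
−30 → Oct 31, 1624 (end of Oct, 31 days; 51 left).
−31 → Sep 30, 1624 (end of Sep, 30 days; 20 left).
−20 → Sep 10, 1624.

September 10, 1624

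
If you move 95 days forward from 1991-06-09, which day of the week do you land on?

First find the weekday of Jun 9, 1991. Doomsday rule: the anchor day for the 1900s is Wednesday. For year 91: 91÷12 = 7 r 7, and 7÷4 = 1, so 7+7+1 = 15.
Wednesday + 15 ≡ Thursday — that's 1991's doomsday.
In June the doomsday date is Jun 6.
Jun 9 is 3 days after Jun 6; 3 mod 7 = 3, so Thursday + 3 = Sunday.
95 mod 7 = 4, so 95 days after a Sunday is Sunday + 4 = Thursday.

Thursday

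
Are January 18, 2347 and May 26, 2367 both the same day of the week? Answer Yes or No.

No

From Jan 18, 2347 to May 26, 2367 is 7433 days.
7433 mod 7 = 6, so they are different weekdays.
(Jan 18, 2347 is a Saturday; May 26, 2367 is a Friday.)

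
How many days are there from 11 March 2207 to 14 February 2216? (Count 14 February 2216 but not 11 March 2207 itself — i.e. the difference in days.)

3262

Mar 11, 2207 → Mar 11, 2208: 366 days (Feb 29, 2208 is in that span).
Mar 11, 2208 → Mar 11, 2209: 365 days.
Mar 11, 2209 → Mar 11, 2210: 365 days.
Mar 11, 2210 → Mar 11, 2211: 365 days.
Mar 11, 2211 → Mar 11, 2212: 366 days (Feb 29, 2212 is in that span).
Mar 11, 2212 → Mar 11, 2213: 365 days.
Mar 11, 2213 → Mar 11, 2214: 365 days.
Mar 11, 2214 → Mar 11, 2215: 365 days.
Mar 11, 2215 → Apr 11, 2215: 31 days (March has 31).
Apr 11, 2215 → May 11, 2215: 30 days (April has 30).
May 11, 2215 → Jun 11, 2215: 31 days (May has 31).
Jun 11, 2215 → Jul 11, 2215: 30 days (June has 30).
Jul 11, 2215 → Aug 11, 2215: 31 days (July has 31).
Aug 11, 2215 → Sep 11, 2215: 31 days (August has 31).
Sep 11, 2215 → Oct 11, 2215: 30 days (September has 30).
Oct 11, 2215 → Nov 11, 2215: 31 days (October has 31).
Nov 11, 2215 → Dec 11, 2215: 30 days (November has 30).
Dec 11, 2215 → Jan 11, 2216: 31 days (December has 31).
Jan 11, 2216 → Feb 11, 2216: 31 days (January has 31).
Feb 11, 2216 → Feb 14, 2216: 3 days.
Total: 3262 days.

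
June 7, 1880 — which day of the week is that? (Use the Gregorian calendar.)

January 1, 1880 is a Thursday.
Jan 1, 1880 → Feb 1, 1880: 31 days (January has 31).
Feb 1, 1880 → Mar 1, 1880: 29 days (February has 29).
Mar 1, 1880 → Apr 1, 1880: 31 days (March has 31).
Apr 1, 1880 → May 1, 1880: 30 days (April has 30).
May 1, 1880 → Jun 1, 1880: 31 days (May has 31).
Jun 1, 1880 → Jun 7, 1880: 6 days.
Total: 158 days.
158 mod 7 = 4, so Thursday + 4 = Monday.

Monday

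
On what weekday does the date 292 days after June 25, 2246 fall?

Jun 25, 2246 is a Thursday.
292 mod 7 = 5, so 292 days after a Thursday is Thursday + 5 = Tuesday.

Tuesday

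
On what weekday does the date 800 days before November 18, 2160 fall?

Sunday

Nov 18, 2160 is a Tuesday.
800 mod 7 = 2, so 800 days before a Tuesday is Tuesday − 2 = Sunday.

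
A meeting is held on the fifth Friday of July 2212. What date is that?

July 31, 2212

July 1, 2212 is a Wednesday.
The first Friday is therefore July 3 (2 days later).
The fifth Friday is 3 + 4×7 = July 31.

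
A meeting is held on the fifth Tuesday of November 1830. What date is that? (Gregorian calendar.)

November 30, 1830

November 1, 1830 is a Monday.
The first Tuesday is therefore November 2 (1 days later).
The fifth Tuesday is 2 + 4×7 = November 30.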